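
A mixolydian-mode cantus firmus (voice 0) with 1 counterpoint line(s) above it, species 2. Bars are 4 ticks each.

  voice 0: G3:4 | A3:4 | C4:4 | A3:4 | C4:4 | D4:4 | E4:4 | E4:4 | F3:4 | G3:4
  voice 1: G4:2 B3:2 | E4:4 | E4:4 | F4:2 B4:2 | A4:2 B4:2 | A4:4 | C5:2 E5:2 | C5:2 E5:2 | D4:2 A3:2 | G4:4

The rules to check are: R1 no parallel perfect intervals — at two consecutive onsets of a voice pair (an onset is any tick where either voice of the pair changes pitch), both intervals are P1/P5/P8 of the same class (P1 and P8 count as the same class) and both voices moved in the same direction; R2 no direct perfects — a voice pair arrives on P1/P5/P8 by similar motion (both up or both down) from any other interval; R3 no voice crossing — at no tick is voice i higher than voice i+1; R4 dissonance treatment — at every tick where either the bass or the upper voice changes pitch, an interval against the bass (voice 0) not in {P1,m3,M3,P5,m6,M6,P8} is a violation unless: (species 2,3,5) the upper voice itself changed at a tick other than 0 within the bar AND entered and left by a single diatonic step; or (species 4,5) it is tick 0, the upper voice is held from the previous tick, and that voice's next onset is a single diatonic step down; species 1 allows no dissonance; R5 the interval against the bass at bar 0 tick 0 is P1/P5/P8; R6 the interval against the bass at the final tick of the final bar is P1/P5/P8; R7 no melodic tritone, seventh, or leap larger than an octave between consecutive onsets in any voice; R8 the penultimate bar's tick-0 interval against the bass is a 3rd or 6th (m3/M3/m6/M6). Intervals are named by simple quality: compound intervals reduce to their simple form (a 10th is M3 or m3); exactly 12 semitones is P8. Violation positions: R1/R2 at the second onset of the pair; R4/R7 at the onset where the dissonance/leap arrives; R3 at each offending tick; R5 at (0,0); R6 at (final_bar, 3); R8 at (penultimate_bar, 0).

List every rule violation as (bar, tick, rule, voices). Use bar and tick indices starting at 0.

(1, 0, R2, (0, 1))
(3, 2, R4, (0, 1))
(3, 2, R7, (1,))
(8, 0, R7, (0,))
(8, 0, R7, (1,))
(9, 0, R2, (0, 1))
(9, 0, R7, (1,))

bar 0: v0=G3 v1=G4 downbeat P8
bar 1: v0=A3 v1=E4 downbeat P5
bar 2: v0=C4 v1=E4 downbeat M3
bar 3: v0=A3 v1=F4 downbeat m6
bar 4: v0=C4 v1=A4 downbeat M6
bar 5: v0=D4 v1=A4 downbeat P5
bar 6: v0=E4 v1=C5 downbeat m6
bar 7: v0=E4 v1=C5 downbeat m6
bar 8: v0=F3 v1=D4 downbeat M6
bar 9: v0=G3 v1=G4 downbeat P8
  -> R2 @ bar 1 tick 0 v(0, 1): G3/B3 M3 -> A3/E4 P5 similar
  -> R4 @ bar 3 tick 2 v(0, 1): A3/B4 M2 untreated
  -> R7 @ bar 3 tick 2 v(1,): F4->B4 leap 6st
  -> R7 @ bar 8 tick 0 v(0,): E4->F3 leap 11st
  -> R7 @ bar 8 tick 0 v(1,): E5->D4 leap 14st
  -> R2 @ bar 9 tick 0 v(0, 1): F3/A3 M3 -> G3/G4 P8 similar
  -> R7 @ bar 9 tick 0 v(1,): A3->G4 leap 10st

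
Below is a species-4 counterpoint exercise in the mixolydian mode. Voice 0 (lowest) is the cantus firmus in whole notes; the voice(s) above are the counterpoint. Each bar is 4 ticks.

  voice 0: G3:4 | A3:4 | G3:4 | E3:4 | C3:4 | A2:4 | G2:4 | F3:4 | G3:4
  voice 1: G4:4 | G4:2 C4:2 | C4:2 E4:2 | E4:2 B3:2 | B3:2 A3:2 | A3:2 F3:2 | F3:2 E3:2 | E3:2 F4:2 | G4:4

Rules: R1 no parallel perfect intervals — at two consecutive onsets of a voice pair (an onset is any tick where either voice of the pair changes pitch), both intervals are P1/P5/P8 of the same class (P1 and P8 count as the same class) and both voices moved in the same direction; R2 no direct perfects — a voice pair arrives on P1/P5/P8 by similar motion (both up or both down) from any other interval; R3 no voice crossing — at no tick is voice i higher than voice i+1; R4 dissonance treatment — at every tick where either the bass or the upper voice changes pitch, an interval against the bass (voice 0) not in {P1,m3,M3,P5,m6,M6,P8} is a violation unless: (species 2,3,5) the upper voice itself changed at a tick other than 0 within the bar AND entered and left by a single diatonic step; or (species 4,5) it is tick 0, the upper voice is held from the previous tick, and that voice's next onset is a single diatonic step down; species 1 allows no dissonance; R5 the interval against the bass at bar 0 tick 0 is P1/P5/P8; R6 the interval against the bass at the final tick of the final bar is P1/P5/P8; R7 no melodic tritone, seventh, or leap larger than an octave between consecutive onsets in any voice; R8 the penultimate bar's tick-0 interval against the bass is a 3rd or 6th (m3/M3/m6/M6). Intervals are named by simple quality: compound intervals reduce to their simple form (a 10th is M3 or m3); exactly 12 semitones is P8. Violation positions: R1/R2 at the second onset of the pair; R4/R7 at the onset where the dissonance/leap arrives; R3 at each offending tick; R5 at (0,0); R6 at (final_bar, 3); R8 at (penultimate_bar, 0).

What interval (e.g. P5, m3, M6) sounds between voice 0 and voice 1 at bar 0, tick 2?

P8

voice 0=G3 voice 1=G4 -> P8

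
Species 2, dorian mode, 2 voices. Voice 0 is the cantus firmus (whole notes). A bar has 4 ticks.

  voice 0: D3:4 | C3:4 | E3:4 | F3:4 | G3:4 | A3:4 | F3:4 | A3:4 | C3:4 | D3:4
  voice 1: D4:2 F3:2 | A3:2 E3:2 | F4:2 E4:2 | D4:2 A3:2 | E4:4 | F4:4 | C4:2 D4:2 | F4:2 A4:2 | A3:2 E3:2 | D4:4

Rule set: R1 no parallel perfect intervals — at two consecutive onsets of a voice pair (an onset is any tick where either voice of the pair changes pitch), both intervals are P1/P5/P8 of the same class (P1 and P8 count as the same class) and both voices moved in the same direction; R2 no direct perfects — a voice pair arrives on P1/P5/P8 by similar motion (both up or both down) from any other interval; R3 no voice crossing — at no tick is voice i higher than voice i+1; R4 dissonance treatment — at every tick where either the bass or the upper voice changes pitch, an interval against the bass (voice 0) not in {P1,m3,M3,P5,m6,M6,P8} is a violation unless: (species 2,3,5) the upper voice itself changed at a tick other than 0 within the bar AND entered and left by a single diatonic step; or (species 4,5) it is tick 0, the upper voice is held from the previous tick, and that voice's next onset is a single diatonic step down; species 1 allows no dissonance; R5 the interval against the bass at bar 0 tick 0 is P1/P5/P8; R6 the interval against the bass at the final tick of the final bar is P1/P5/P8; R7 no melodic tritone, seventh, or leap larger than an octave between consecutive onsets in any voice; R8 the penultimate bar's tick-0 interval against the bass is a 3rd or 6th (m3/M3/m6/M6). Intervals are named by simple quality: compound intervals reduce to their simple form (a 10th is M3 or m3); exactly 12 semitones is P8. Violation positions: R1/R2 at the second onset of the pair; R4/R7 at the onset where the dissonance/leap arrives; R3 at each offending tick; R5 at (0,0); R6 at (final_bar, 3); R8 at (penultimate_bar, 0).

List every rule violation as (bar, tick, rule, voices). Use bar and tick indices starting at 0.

(2, 0, R4, (0, 1))
(2, 0, R7, (1,))
(6, 0, R2, (0, 1))
(9, 0, R2, (0, 1))
(9, 0, R7, (1,))

bar 0: v0=D3 v1=D4 downbeat P8
bar 1: v0=C3 v1=A3 downbeat M6
bar 2: v0=E3 v1=F4 downbeat m2
bar 3: v0=F3 v1=D4 downbeat M6
bar 4: v0=G3 v1=E4 downbeat M6
bar 5: v0=A3 v1=F4 downbeat m6
bar 6: v0=F3 v1=C4 downbeat P5
bar 7: v0=A3 v1=F4 downbeat m6
bar 8: v0=C3 v1=A3 downbeat M6
bar 9: v0=D3 v1=D4 downbeat P8
  -> R4 @ bar 2 tick 0 v(0, 1): E3/F4 m2 untreated
  -> R7 @ bar 2 tick 0 v(1,): E3->F4 leap 13st
  -> R2 @ bar 6 tick 0 v(0, 1): A3/F4 m6 -> F3/C4 P5 similar
  -> R2 @ bar 9 tick 0 v(0, 1): C3/E3 M3 -> D3/D4 P8 similar
  -> R7 @ bar 9 tick 0 v(1,): E3->D4 leap 10st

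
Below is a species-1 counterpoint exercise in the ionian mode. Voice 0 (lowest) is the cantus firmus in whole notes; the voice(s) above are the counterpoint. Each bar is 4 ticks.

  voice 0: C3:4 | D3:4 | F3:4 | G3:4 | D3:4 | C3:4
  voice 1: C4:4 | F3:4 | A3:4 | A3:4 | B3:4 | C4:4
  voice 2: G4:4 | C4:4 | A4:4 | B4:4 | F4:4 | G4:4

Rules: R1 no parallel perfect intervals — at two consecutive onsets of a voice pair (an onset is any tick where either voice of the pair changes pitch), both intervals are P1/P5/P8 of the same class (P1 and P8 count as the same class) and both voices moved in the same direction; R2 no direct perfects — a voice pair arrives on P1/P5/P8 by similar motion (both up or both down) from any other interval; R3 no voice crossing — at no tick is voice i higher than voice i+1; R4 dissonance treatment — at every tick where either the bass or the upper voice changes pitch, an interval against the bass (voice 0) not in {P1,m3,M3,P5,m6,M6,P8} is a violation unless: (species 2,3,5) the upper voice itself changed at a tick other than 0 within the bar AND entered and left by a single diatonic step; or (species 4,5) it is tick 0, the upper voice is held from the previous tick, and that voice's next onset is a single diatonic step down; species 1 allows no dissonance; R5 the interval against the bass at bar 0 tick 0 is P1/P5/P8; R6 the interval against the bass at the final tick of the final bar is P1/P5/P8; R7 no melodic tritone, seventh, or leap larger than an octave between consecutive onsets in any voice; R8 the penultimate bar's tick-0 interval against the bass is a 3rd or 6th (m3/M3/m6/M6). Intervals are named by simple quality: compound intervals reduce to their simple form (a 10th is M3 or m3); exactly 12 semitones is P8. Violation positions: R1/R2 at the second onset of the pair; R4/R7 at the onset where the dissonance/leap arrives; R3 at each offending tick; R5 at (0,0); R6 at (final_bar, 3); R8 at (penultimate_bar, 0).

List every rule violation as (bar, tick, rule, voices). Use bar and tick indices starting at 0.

bar 0: v0=C3 v1=C4 v2=G4 downbeat P5
bar 1: v0=D3 v1=F3 v2=C4 downbeat m7
bar 2: v0=F3 v1=A3 v2=A4 downbeat M3
bar 3: v0=G3 v1=A3 v2=B4 downbeat M3
bar 4: v0=D3 v1=B3 v2=F4 downbeat m3
bar 5: v0=C3 v1=C4 v2=G4 downbeat P5
  -> R1 @ bar 1 tick 0 v(1, 2): C4/G4 P5 -> F3/C4 P5 similar
  -> R4 @ bar 1 tick 0 v(0, 2): D3/C4 m7 untreated
  -> R2 @ bar 2 tick 0 v(1, 2): F3/C4 P5 -> A3/A4 P8 similar
  -> R4 @ bar 3 tick 0 v(0, 1): G3/A3 M2 untreated
  -> R7 @ bar 4 tick 0 v(2,): B4->F4 leap 6st
  -> R2 @ bar 5 tick 0 v(1, 2): B3/F4 TT -> C4/G4 P5 similar

(1, 0, R1, (1, 2))
(1, 0, R4, (0, 2))
(2, 0, R2, (1, 2))
(3, 0, R4, (0, 1))
(4, 0, R7, (2,))
(5, 0, R2, (1, 2))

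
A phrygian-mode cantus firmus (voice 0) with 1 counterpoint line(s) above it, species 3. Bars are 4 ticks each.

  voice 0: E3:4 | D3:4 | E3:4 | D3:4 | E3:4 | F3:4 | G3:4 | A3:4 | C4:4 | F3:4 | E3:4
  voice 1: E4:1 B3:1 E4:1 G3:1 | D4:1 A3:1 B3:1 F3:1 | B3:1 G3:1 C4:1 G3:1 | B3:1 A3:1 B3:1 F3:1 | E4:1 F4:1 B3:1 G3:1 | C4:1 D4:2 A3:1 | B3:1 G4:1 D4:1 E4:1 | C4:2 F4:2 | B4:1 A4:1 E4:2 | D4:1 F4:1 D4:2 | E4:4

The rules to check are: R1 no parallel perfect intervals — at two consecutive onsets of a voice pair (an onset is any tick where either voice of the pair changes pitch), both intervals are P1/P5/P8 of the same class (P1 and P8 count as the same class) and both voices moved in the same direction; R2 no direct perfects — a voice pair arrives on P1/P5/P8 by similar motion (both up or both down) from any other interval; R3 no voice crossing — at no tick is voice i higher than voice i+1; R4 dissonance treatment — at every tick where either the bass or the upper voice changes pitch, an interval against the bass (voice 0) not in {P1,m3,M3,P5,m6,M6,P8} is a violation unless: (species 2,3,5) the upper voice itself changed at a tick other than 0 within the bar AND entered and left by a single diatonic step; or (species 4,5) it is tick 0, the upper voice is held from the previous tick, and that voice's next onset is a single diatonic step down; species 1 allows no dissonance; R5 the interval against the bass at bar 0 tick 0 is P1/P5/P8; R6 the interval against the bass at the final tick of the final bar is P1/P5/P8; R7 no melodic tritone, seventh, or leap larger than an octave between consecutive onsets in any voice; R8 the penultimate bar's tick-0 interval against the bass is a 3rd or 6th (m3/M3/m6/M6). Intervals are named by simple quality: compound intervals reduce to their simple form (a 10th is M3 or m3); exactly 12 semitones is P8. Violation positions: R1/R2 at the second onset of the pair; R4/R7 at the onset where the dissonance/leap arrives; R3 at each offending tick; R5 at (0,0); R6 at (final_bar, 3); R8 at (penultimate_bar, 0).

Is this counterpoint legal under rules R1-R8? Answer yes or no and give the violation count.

No (11 violations)

bar 0: v0=E3 v1=E4 (P8)
bar 1: v0=D3 v1=D4 (P8)
bar 2: v0=E3 v1=B3 (P5)
bar 3: v0=D3 v1=B3 (M6)
bar 4: v0=E3 v1=E4 (P8)
bar 5: v0=F3 v1=C4 (P5)
bar 6: v0=G3 v1=B3 (M3)
bar 7: v0=A3 v1=C4 (m3)
bar 8: v0=C4 v1=B4 (M7)
bar 9: v0=F3 v1=D4 (M6)
bar 10: v0=E3 v1=E4 (P8)
  R7 @ bar1.3: B3->F3 leap 6st
  R2 @ bar2.0: D3/F3 m3 -> E3/B3 P5 similar
  R7 @ bar2.0: F3->B3 leap 6st
  R7 @ bar3.3: B3->F3 leap 6st
  R2 @ bar4.0: D3/F3 m3 -> E3/E4 P8 similar
  R7 @ bar4.0: F3->E4 leap 11st
  R4 @ bar4.1: E3/F4 m2 untreated
  R7 @ bar4.2: F4->B3 leap 6st
  R2 @ bar5.0: E3/G3 m3 -> F3/C4 P5 similar
  R4 @ bar8.0: C4/B4 M7 untreated
  R7 @ bar8.0: F4->B4 leap 6st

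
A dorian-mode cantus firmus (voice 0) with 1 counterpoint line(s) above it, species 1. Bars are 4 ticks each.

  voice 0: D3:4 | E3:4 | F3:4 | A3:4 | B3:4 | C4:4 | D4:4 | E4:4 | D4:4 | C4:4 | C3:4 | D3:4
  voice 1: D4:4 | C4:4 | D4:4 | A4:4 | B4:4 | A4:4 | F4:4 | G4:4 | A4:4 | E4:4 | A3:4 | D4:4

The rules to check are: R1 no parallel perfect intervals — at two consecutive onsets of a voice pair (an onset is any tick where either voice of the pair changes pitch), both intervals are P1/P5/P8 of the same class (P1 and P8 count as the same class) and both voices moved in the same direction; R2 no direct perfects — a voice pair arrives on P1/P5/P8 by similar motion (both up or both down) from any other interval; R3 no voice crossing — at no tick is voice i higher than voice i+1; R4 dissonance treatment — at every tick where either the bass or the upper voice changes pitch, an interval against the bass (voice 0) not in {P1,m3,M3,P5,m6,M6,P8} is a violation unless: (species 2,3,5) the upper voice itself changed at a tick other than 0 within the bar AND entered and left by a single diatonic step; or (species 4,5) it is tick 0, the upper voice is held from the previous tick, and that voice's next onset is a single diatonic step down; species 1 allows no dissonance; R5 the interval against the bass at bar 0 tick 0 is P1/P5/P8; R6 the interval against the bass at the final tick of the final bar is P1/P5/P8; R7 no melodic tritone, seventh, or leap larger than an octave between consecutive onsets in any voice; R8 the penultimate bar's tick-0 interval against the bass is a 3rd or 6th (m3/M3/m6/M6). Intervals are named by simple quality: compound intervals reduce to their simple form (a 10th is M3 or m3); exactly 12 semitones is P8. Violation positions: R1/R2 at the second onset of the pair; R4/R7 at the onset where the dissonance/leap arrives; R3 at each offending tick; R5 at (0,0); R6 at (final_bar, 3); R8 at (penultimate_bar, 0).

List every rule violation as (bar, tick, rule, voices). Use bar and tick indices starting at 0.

(3, 0, R2, (0, 1))
(4, 0, R1, (0, 1))
(11, 0, R2, (0, 1))

bar 0: v0=D3 v1=D4 downbeat P8
bar 1: v0=E3 v1=C4 downbeat m6
bar 2: v0=F3 v1=D4 downbeat M6
bar 3: v0=A3 v1=A4 downbeat P8
bar 4: v0=B3 v1=B4 downbeat P8
bar 5: v0=C4 v1=A4 downbeat M6
bar 6: v0=D4 v1=F4 downbeat m3
bar 7: v0=E4 v1=G4 downbeat m3
bar 8: v0=D4 v1=A4 downbeat P5
bar 9: v0=C4 v1=E4 downbeat M3
bar 10: v0=C3 v1=A3 downbeat M6
bar 11: v0=D3 v1=D4 downbeat P8
  -> R2 @ bar 3 tick 0 v(0, 1): F3/D4 M6 -> A3/A4 P8 similar
  -> R1 @ bar 4 tick 0 v(0, 1): A3/A4 P8 -> B3/B4 P8 similar
  -> R2 @ bar 11 tick 0 v(0, 1): C3/A3 M6 -> D3/D4 P8 similar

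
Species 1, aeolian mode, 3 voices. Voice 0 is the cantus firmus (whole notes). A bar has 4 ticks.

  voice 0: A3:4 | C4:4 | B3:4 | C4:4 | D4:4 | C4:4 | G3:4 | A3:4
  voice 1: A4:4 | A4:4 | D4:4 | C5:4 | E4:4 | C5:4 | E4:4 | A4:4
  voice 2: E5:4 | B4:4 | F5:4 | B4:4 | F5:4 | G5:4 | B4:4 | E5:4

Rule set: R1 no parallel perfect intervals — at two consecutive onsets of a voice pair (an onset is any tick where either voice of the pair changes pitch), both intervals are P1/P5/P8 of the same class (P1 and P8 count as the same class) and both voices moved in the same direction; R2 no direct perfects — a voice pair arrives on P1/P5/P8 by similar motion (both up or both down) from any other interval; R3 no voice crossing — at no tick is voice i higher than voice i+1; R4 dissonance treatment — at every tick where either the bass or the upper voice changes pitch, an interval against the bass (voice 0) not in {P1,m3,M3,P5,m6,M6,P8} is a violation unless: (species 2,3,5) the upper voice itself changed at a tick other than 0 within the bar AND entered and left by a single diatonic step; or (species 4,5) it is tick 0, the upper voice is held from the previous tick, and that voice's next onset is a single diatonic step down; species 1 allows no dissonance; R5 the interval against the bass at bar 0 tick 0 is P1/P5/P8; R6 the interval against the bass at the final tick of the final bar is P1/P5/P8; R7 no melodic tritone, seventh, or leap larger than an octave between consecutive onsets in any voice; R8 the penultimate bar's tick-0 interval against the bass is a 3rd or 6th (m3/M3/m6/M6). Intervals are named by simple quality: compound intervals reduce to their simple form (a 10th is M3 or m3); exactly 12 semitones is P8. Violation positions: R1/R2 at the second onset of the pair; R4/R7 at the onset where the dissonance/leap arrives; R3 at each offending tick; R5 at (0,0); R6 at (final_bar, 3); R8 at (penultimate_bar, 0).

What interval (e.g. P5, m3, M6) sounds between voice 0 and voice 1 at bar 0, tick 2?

voice 0=A3 voice 1=A4 -> P8

P8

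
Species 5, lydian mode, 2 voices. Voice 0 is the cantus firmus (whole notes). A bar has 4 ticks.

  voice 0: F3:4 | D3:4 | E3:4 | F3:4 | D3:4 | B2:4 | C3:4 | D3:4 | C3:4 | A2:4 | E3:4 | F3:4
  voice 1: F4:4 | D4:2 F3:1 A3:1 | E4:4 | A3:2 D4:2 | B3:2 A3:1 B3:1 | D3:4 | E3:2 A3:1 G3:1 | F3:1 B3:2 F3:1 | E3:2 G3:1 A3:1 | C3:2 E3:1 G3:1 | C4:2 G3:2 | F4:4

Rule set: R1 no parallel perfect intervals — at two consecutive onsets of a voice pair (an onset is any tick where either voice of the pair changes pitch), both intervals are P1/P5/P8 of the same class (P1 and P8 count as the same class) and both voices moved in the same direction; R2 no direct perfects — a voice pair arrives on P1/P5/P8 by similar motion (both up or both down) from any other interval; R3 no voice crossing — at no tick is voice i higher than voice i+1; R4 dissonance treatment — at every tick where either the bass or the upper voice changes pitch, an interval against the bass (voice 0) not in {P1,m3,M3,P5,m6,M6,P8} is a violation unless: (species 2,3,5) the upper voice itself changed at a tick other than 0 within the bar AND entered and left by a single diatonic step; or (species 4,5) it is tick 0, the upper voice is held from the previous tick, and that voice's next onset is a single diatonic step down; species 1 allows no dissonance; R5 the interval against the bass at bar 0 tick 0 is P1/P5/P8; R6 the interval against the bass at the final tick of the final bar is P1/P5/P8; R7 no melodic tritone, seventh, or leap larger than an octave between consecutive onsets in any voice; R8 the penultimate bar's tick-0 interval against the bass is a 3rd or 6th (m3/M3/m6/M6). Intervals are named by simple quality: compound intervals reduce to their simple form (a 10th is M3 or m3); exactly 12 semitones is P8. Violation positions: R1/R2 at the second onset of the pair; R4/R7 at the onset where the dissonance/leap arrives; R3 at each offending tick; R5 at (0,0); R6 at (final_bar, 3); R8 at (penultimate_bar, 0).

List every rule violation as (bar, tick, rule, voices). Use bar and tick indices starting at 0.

(1, 0, R1, (0, 1))
(2, 0, R2, (0, 1))
(7, 1, R7, (1,))
(7, 3, R7, (1,))
(9, 3, R4, (0, 1))
(11, 0, R2, (0, 1))
(11, 0, R7, (1,))

bar 0: v0=F3 v1=F4 downbeat P8
bar 1: v0=D3 v1=D4 downbeat P8
bar 2: v0=E3 v1=E4 downbeat P8
bar 3: v0=F3 v1=A3 downbeat M3
bar 4: v0=D3 v1=B3 downbeat M6
bar 5: v0=B2 v1=D3 downbeat m3
bar 6: v0=C3 v1=E3 downbeat M3
bar 7: v0=D3 v1=F3 downbeat m3
bar 8: v0=C3 v1=E3 downbeat M3
bar 9: v0=A2 v1=C3 downbeat m3
bar 10: v0=E3 v1=C4 downbeat m6
bar 11: v0=F3 v1=F4 downbeat P8
  -> R1 @ bar 1 tick 0 v(0, 1): F3/F4 P8 -> D3/D4 P8 similar
  -> R2 @ bar 2 tick 0 v(0, 1): D3/A3 P5 -> E3/E4 P8 similar
  -> R7 @ bar 7 tick 1 v(1,): F3->B3 leap 6st
  -> R7 @ bar 7 tick 3 v(1,): B3->F3 leap 6st
  -> R4 @ bar 9 tick 3 v(0, 1): A2/G3 m7 untreated
  -> R2 @ bar 11 tick 0 v(0, 1): E3/G3 m3 -> F3/F4 P8 similar
  -> R7 @ bar 11 tick 0 v(1,): G3->F4 leap 10st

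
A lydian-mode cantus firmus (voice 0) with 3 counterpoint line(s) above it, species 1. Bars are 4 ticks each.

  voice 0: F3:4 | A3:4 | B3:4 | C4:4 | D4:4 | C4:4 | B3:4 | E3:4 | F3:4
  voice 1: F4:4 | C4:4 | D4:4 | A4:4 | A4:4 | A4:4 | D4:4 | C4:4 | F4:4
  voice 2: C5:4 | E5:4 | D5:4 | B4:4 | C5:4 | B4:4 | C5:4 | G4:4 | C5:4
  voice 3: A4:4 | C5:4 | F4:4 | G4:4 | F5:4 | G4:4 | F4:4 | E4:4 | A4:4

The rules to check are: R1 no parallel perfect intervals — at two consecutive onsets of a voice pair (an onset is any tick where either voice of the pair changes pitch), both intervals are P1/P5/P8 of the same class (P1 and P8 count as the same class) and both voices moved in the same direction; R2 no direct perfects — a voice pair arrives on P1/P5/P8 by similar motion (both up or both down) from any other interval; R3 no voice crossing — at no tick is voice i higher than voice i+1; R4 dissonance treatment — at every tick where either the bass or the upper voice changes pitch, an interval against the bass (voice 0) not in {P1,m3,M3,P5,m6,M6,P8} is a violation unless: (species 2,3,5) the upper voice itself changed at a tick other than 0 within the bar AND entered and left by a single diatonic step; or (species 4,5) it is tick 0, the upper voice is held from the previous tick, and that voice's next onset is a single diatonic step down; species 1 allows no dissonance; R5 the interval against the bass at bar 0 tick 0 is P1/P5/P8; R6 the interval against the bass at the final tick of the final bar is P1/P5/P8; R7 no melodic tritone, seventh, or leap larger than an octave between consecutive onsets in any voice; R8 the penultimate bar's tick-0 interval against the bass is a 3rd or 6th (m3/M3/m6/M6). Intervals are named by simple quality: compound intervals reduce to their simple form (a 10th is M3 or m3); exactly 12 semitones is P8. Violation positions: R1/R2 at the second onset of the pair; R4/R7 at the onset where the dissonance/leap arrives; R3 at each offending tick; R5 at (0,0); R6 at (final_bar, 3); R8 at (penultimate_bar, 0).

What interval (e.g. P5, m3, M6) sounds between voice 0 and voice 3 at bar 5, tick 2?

voice 0=C4 voice 3=G4 -> P5

P5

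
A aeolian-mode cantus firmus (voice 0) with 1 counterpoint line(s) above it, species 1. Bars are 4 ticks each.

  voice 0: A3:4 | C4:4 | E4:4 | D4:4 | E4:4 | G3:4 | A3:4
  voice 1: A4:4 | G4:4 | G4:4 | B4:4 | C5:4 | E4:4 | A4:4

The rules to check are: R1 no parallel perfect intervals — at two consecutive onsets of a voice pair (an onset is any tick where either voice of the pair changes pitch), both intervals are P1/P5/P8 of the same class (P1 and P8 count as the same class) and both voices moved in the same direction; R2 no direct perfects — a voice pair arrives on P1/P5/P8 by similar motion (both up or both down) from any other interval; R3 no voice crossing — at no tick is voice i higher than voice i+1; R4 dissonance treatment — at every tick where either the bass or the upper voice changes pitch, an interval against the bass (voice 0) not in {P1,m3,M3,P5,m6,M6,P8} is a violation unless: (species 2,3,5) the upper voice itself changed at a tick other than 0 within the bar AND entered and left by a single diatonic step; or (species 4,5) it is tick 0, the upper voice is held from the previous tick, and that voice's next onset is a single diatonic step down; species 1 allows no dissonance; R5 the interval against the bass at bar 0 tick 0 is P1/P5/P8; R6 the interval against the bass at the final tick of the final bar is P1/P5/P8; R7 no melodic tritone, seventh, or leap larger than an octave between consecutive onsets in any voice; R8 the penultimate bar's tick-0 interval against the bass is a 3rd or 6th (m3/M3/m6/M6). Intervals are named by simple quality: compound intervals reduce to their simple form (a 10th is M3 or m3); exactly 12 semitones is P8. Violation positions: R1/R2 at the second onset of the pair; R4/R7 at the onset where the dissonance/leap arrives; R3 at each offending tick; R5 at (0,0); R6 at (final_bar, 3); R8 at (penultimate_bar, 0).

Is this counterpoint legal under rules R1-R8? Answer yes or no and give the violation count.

No (1 violations)

bar 0: v0=A3 v1=A4 (P8)
bar 1: v0=C4 v1=G4 (P5)
bar 2: v0=E4 v1=G4 (m3)
bar 3: v0=D4 v1=B4 (M6)
bar 4: v0=E4 v1=C5 (m6)
bar 5: v0=G3 v1=E4 (M6)
bar 6: v0=A3 v1=A4 (P8)
  R2 @ bar6.0: G3/E4 M6 -> A3/A4 P8 similar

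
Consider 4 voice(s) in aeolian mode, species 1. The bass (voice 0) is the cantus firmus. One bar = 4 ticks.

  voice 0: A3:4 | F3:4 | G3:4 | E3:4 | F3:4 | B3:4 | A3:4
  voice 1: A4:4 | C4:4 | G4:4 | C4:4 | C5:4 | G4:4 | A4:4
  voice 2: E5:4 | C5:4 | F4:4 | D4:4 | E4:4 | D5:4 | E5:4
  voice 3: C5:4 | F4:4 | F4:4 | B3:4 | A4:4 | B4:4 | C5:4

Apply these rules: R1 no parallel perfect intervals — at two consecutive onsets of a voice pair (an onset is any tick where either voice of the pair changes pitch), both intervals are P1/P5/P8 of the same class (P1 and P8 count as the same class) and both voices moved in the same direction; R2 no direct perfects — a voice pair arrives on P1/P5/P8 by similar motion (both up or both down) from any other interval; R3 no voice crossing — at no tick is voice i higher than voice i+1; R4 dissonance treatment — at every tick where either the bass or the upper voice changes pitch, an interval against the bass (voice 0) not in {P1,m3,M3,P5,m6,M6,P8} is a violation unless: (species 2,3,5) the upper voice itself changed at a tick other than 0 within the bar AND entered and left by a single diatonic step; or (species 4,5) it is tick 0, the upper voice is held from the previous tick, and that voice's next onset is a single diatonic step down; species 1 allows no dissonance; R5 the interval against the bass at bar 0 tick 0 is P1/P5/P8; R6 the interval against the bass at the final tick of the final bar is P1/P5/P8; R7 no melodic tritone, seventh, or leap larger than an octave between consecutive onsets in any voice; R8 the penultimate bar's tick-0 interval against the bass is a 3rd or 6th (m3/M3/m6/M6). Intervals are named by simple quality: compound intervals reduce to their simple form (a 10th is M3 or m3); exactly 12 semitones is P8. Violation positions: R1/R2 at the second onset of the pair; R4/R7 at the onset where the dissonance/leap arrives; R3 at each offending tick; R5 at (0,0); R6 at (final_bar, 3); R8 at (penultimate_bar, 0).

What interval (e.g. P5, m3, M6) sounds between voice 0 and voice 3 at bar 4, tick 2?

voice 0=F3 voice 3=A4 -> M3

M3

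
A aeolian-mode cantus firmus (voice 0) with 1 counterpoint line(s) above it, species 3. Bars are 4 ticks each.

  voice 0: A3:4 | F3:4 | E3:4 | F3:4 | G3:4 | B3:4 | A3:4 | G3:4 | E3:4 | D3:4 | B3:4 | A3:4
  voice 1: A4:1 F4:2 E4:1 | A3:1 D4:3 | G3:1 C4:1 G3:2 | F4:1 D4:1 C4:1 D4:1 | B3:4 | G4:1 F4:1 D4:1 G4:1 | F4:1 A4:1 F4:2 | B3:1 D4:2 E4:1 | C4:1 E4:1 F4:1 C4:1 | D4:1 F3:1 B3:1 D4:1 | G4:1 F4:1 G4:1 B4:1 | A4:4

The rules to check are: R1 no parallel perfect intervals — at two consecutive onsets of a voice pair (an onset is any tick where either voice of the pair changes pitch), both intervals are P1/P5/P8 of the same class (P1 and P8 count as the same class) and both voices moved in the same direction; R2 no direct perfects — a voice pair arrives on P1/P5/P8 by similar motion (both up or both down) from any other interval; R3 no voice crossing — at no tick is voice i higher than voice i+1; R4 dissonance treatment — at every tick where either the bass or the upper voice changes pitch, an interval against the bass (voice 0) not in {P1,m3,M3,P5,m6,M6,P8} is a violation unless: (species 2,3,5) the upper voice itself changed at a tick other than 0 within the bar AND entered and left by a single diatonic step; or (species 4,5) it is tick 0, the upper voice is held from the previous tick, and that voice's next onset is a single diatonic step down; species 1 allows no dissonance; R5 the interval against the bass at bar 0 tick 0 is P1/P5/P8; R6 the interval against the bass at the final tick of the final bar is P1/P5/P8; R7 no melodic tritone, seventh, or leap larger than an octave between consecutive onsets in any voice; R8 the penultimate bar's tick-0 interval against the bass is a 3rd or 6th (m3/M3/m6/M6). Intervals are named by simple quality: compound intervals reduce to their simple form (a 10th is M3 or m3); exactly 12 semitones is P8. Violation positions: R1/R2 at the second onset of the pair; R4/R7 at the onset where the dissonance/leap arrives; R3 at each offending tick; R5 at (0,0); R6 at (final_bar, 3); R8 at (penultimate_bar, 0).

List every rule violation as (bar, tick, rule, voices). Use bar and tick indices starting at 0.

bar 0: v0=A3 v1=A4 downbeat P8
bar 1: v0=F3 v1=A3 downbeat M3
bar 2: v0=E3 v1=G3 downbeat m3
bar 3: v0=F3 v1=F4 downbeat P8
bar 4: v0=G3 v1=B3 downbeat M3
bar 5: v0=B3 v1=G4 downbeat m6
bar 6: v0=A3 v1=F4 downbeat m6
bar 7: v0=G3 v1=B3 downbeat M3
bar 8: v0=E3 v1=C4 downbeat m6
bar 9: v0=D3 v1=D4 downbeat P8
bar 10: v0=B3 v1=G4 downbeat m6
bar 11: v0=A3 v1=A4 downbeat P8
  -> R2 @ bar 3 tick 0 v(0, 1): E3/G3 m3 -> F3/F4 P8 similar
  -> R7 @ bar 3 tick 0 v(1,): G3->F4 leap 10st
  -> R4 @ bar 5 tick 1 v(0, 1): B3/F4 TT untreated
  -> R7 @ bar 7 tick 0 v(1,): F4->B3 leap 6st
  -> R4 @ bar 8 tick 2 v(0, 1): E3/F4 m2 untreated
  -> R7 @ bar 9 tick 2 v(1,): F3->B3 leap 6st
  -> R1 @ bar 11 tick 0 v(0, 1): B3/B4 P8 -> A3/A4 P8 similar

(3, 0, R2, (0, 1))
(3, 0, R7, (1,))
(5, 1, R4, (0, 1))
(7, 0, R7, (1,))
(8, 2, R4, (0, 1))
(9, 2, R7, (1,))
(11, 0, R1, (0, 1))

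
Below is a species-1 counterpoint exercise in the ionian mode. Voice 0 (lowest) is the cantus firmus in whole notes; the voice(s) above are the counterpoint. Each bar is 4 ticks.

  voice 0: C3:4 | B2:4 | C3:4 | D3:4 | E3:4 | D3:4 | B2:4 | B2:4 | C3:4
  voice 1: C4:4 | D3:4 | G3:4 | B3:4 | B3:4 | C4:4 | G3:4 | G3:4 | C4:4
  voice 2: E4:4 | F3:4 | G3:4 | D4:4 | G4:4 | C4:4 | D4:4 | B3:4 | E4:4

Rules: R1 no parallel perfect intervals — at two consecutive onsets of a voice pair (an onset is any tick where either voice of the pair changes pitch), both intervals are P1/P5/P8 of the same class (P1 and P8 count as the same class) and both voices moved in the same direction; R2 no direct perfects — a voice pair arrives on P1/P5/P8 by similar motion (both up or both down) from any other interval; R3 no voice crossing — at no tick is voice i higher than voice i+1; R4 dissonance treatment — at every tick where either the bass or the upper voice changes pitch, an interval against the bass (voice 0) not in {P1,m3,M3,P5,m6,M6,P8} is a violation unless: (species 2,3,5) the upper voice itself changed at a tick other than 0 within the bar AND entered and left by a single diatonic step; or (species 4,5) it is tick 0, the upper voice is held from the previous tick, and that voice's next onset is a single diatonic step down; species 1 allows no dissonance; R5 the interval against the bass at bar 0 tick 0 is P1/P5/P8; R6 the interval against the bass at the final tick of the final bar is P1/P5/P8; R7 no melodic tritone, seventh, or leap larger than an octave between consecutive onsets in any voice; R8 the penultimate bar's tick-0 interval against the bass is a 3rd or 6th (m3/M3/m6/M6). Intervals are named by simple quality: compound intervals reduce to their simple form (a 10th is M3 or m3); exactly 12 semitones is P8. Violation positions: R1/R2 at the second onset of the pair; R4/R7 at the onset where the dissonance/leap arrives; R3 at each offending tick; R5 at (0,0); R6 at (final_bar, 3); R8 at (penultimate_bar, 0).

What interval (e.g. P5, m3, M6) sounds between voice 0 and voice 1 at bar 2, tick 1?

voice 0=C3 voice 1=G3 -> P5

P5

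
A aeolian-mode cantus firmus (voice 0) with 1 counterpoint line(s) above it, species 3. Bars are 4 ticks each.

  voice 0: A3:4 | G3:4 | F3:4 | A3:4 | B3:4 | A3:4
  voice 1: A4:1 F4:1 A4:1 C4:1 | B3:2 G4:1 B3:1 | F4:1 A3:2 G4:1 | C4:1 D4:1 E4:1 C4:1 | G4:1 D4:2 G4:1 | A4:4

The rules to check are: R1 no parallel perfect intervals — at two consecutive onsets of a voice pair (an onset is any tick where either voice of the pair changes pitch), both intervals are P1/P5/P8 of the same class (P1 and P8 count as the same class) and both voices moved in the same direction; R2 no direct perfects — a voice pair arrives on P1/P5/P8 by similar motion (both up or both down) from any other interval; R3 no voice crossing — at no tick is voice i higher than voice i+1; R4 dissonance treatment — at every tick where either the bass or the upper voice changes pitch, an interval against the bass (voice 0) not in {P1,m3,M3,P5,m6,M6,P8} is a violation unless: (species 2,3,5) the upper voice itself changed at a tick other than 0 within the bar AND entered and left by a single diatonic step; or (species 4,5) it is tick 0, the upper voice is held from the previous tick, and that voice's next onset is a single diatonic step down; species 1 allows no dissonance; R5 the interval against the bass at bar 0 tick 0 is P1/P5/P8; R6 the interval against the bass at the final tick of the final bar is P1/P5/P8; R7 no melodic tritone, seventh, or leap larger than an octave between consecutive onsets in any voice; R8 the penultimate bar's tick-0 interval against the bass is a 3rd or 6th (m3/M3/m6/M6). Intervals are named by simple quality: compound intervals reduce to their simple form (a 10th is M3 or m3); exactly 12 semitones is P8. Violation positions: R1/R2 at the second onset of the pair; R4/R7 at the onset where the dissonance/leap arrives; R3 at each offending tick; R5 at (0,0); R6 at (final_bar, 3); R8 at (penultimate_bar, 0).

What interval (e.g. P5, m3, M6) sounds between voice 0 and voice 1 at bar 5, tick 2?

P8

voice 0=A3 voice 1=A4 -> P8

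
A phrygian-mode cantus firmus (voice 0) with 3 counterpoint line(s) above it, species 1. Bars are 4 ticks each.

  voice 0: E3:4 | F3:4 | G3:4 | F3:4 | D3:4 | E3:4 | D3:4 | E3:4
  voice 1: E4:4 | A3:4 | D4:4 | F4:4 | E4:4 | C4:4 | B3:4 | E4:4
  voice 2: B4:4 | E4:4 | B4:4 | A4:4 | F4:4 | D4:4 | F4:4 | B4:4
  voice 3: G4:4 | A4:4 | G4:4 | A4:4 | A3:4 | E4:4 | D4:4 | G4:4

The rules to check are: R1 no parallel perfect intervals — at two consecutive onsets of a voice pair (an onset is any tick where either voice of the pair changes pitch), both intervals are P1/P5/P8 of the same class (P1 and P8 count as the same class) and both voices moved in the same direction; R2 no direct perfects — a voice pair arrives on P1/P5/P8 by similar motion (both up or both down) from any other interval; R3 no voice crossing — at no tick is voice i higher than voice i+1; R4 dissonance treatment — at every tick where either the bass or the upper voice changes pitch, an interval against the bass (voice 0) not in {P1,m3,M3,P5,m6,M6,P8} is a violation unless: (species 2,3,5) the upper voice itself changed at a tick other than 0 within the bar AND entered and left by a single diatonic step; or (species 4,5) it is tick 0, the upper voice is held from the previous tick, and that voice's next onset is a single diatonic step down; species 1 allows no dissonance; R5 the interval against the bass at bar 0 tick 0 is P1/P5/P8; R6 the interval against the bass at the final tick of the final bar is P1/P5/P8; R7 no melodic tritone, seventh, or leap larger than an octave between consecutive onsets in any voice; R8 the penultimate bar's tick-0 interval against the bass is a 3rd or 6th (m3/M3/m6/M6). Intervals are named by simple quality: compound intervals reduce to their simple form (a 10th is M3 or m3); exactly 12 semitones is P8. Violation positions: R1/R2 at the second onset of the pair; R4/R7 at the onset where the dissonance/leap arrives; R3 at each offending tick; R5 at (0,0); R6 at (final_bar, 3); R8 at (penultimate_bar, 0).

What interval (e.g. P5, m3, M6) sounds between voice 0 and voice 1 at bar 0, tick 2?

voice 0=E3 voice 1=E4 -> P8

P8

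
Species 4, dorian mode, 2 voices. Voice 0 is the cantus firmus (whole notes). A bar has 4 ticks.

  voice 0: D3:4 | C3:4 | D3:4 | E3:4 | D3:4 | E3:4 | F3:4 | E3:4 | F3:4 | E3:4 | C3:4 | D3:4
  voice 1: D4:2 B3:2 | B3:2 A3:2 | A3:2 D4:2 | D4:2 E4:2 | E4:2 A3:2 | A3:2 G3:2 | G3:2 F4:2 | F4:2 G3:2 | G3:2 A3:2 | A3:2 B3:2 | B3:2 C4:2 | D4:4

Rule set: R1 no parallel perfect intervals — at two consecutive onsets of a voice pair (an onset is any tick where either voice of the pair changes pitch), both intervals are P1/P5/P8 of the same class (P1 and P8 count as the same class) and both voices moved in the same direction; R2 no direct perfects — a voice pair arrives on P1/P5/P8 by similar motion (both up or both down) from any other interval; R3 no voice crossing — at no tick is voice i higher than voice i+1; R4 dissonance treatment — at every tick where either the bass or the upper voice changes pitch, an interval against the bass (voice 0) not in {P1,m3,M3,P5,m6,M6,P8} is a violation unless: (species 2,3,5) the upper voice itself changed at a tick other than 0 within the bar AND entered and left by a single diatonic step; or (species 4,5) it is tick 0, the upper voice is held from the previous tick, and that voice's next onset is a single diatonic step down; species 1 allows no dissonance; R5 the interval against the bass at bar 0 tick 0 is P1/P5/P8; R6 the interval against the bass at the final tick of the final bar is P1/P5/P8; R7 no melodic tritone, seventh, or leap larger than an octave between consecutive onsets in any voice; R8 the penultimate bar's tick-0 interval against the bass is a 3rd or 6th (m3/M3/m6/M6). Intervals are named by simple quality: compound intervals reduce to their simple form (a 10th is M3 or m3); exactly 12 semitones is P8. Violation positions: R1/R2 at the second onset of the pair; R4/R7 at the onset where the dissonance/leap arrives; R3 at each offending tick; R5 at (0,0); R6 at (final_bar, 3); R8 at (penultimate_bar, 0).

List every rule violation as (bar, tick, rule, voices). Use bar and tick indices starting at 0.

(3, 0, R4, (0, 1))
(4, 0, R4, (0, 1))
(6, 0, R4, (0, 1))
(6, 2, R7, (1,))
(7, 0, R4, (0, 1))
(7, 2, R7, (1,))
(8, 0, R4, (0, 1))
(9, 0, R4, (0, 1))
(10, 0, R4, (0, 1))
(10, 0, R8, (0, 1))
(11, 0, R1, (0, 1))

bar 0: v0=D3 v1=D4 downbeat P8
bar 1: v0=C3 v1=B3 downbeat M7
bar 2: v0=D3 v1=A3 downbeat P5
bar 3: v0=E3 v1=D4 downbeat m7
bar 4: v0=D3 v1=E4 downbeat M2
bar 5: v0=E3 v1=A3 downbeat P4
bar 6: v0=F3 v1=G3 downbeat M2
bar 7: v0=E3 v1=F4 downbeat m2
bar 8: v0=F3 v1=G3 downbeat M2
bar 9: v0=E3 v1=A3 downbeat P4
bar 10: v0=C3 v1=B3 downbeat M7
bar 11: v0=D3 v1=D4 downbeat P8
  -> R4 @ bar 3 tick 0 v(0, 1): E3/D4 m7 untreated
  -> R4 @ bar 4 tick 0 v(0, 1): D3/E4 M2 untreated
  -> R4 @ bar 6 tick 0 v(0, 1): F3/G3 M2 untreated
  -> R7 @ bar 6 tick 2 v(1,): G3->F4 leap 10st
  -> R4 @ bar 7 tick 0 v(0, 1): E3/F4 m2 untreated
  -> R7 @ bar 7 tick 2 v(1,): F4->G3 leap 10st
  -> R4 @ bar 8 tick 0 v(0, 1): F3/G3 M2 untreated
  -> R4 @ bar 9 tick 0 v(0, 1): E3/A3 P4 untreated
  -> R4 @ bar 10 tick 0 v(0, 1): C3/B3 M7 untreated
  -> R8 @ bar 10 tick 0 v(0, 1): penult M7 not 3rd/6th
  -> R1 @ bar 11 tick 0 v(0, 1): C3/C4 P8 -> D3/D4 P8 similar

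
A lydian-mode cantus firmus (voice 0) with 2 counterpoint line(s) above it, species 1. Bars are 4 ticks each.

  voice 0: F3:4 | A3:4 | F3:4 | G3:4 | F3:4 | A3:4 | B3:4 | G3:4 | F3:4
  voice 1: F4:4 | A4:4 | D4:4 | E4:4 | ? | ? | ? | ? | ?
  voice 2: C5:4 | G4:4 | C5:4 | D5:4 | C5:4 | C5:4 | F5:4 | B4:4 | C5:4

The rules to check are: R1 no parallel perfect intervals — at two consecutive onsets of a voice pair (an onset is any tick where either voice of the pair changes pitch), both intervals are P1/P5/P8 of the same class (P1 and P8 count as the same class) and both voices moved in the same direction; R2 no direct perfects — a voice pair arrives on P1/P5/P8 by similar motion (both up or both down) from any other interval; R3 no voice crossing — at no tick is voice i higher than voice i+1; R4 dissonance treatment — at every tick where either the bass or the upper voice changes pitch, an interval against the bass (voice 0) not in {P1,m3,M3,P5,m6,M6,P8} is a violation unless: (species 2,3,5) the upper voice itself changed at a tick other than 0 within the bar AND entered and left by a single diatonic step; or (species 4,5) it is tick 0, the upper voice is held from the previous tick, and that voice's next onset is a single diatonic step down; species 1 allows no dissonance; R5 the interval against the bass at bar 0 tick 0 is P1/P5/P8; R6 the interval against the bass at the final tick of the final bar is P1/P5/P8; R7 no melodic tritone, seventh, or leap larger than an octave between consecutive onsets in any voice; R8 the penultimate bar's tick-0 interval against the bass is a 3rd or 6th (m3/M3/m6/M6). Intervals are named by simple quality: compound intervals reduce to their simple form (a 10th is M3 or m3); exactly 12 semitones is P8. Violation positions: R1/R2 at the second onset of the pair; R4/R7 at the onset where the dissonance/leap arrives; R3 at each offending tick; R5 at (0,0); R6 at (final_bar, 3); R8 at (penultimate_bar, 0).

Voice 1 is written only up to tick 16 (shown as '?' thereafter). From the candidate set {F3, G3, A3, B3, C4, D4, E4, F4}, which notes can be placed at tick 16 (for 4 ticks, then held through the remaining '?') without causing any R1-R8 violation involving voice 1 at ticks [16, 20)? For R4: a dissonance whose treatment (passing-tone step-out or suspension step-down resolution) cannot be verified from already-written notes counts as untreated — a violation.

F3: violates R2,R7
G3: violates R4
A3: legal
B3: violates R4
C4: violates R2
D4: legal
E4: violates R4
F4: legal

{A3, D4, F4}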